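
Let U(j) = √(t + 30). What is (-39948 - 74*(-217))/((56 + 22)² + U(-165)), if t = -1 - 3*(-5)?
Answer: -36336690/9253753 + 11945*√11/9253753 ≈ -3.9224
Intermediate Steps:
t = 14 (t = -1 + 15 = 14)
U(j) = 2*√11 (U(j) = √(14 + 30) = √44 = 2*√11)
(-39948 - 74*(-217))/((56 + 22)² + U(-165)) = (-39948 - 74*(-217))/((56 + 22)² + 2*√11) = (-39948 + 16058)/(78² + 2*√11) = -23890/(6084 + 2*√11)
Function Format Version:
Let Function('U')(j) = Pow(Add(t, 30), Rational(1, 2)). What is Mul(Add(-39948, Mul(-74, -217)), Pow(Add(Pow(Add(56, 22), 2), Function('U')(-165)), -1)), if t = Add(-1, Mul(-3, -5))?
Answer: Add(Rational(-36336690, 9253753), Mul(Rational(11945, 9253753), Pow(11, Rational(1, 2)))) ≈ -3.9224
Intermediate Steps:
t = 14 (t = Add(-1, 15) = 14)
Function('U')(j) = Mul(2, Pow(11, Rational(1, 2))) (Function('U')(j) = Pow(Add(14, 30), Rational(1, 2)) = Pow(44, Rational(1, 2)) = Mul(2, Pow(11, Rational(1, 2))))
Mul(Add(-39948, Mul(-74, -217)), Pow(Add(Pow(Add(56, 22), 2), Function('U')(-165)), -1)) = Mul(Add(-39948, Mul(-74, -217)), Pow(Add(Pow(Add(56, 22), 2), Mul(2, Pow(11, Rational(1, 2)))), -1)) = Mul(Add(-39948, 16058), Pow(Add(Pow(78, 2), Mul(2, Pow(11, Rational(1, 2)))), -1)) = Mul(-23890, Pow(Add(6084, Mul(2, Pow(11, Rational(1, 2)))), -1))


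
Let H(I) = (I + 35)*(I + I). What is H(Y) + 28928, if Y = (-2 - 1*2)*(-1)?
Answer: 29240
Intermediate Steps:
Y = 4 (Y = (-2 - 2)*(-1) = -4*(-1) = 4)
H(I) = 2*I*(35 + I) (H(I) = (35 + I)*(2*I) = 2*I*(35 + I))
H(Y) + 28928 = 2*4*(35 + 4) + 28928 = 2*4*39 + 28928 = 312 + 28928 = 29240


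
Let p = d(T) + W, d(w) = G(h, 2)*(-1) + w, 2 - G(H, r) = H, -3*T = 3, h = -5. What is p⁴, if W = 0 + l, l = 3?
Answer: 625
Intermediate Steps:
W = 3 (W = 0 + 3 = 3)
T = -1 (T = -⅓*3 = -1)
G(H, r) = 2 - H
d(w) = -7 + w (d(w) = (2 - 1*(-5))*(-1) + w = (2 + 5)*(-1) + w = 7*(-1) + w = -7 + w)
p = -5 (p = (-7 - 1) + 3 = -8 + 3 = -5)
p⁴ = (-5)⁴ = 625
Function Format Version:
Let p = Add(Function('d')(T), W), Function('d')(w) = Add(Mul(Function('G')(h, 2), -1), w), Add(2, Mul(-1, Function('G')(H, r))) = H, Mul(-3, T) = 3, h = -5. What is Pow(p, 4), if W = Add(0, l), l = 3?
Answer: 625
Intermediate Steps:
W = 3 (W = Add(0, 3) = 3)
T = -1 (T = Mul(Rational(-1, 3), 3) = -1)
Function('G')(H, r) = Add(2, Mul(-1, H))
Function('d')(w) = Add(-7, w) (Function('d')(w) = Add(Mul(Add(2, Mul(-1, -5)), -1), w) = Add(Mul(Add(2, 5), -1), w) = Add(Mul(7, -1), w) = Add(-7, w))
p = -5 (p = Add(Add(-7, -1), 3) = Add(-8, 3) = -5)
Pow(p, 4) = Pow(-5, 4) = 625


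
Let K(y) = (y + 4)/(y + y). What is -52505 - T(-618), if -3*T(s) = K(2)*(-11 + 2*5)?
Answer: -105011/2 ≈ -52506.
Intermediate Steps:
K(y) = (4 + y)/(2*y) (K(y) = (4 + y)/((2*y)) = (4 + y)*(1/(2*y)) = (4 + y)/(2*y))
T(s) = ½ (T(s) = -(½)*(4 + 2)/2*(-11 + 2*5)/3 = -(½)*(½)*6*(-11 + 10)/3 = -(-1)/2 = -⅓*(-3/2) = ½)
-52505 - T(-618) = -52505 - 1*½ = -52505 - ½ = -105011/2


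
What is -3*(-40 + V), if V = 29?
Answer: 33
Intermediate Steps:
-3*(-40 + V) = -3*(-40 + 29) = -3*(-11) = 33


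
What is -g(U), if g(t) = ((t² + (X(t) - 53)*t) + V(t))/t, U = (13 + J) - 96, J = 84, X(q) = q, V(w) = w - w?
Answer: 51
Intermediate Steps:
V(w) = 0
U = 1 (U = (13 + 84) - 96 = 97 - 96 = 1)
g(t) = (t² + t*(-53 + t))/t (g(t) = ((t² + (t - 53)*t) + 0)/t = ((t² + (-53 + t)*t) + 0)/t = ((t² + t*(-53 + t)) + 0)/t = (t² + t*(-53 + t))/t)
-g(U) = -(-53 + 2*1) = -(-53 + 2) = -1*(-51) = 51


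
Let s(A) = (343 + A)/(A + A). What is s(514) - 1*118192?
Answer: -121500519/1028 ≈ -1.1819e+5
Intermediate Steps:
s(A) = (343 + A)/(2*A) (s(A) = (343 + A)/((2*A)) = (343 + A)*(1/(2*A)) = (343 + A)/(2*A))
s(514) - 1*118192 = (½)*(343 + 514)/514 - 1*118192 = (½)*(1/514)*857 - 118192 = 857/1028 - 118192 = -121500519/1028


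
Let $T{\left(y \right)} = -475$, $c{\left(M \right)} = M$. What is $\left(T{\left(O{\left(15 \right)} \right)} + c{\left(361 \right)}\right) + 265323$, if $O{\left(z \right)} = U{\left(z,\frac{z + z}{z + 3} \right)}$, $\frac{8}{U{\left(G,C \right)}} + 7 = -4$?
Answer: $265209$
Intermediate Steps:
$U{\left(G,C \right)} = - \frac{8}{11}$ ($U{\left(G,C \right)} = \frac{8}{-7 - 4} = \frac{8}{-11} = 8 \left(- \frac{1}{11}\right) = - \frac{8}{11}$)
$O{\left(z \right)} = - \frac{8}{11}$
$\left(T{\left(O{\left(15 \right)} \right)} + c{\left(361 \right)}\right) + 265323 = \left(-475 + 361\right) + 265323 = -114 + 265323 = 265209$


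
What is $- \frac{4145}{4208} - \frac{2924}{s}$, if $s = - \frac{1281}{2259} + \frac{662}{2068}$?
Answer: $\frac{9579271519709}{809093200} \approx 11840.0$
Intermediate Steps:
$s = - \frac{192275}{778602}$ ($s = \left(-1281\right) \frac{1}{2259} + 662 \cdot \frac{1}{2068} = - \frac{427}{753} + \frac{331}{1034} = - \frac{192275}{778602} \approx -0.24695$)
$- \frac{4145}{4208} - \frac{2924}{s} = - \frac{4145}{4208} - \frac{2924}{- \frac{192275}{778602}} = \left(-4145\right) \frac{1}{4208} - - \frac{2276632248}{192275} = - \frac{4145}{4208} + \frac{2276632248}{192275} = \frac{9579271519709}{809093200}$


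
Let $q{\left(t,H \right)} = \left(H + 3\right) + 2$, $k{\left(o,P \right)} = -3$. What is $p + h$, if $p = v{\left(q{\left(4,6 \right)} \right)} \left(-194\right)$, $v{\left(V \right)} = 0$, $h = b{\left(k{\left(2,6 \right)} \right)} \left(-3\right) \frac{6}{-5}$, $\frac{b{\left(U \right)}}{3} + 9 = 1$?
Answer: $- \frac{432}{5} \approx -86.4$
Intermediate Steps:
$b{\left(U \right)} = -24$ ($b{\left(U \right)} = -27 + 3 \cdot 1 = -27 + 3 = -24$)
$q{\left(t,H \right)} = 5 + H$ ($q{\left(t,H \right)} = \left(3 + H\right) + 2 = 5 + H$)
$h = - \frac{432}{5}$ ($h = \left(-24\right) \left(-3\right) \frac{6}{-5} = 72 \cdot 6 \left(- \frac{1}{5}\right) = 72 \left(- \frac{6}{5}\right) = - \frac{432}{5} \approx -86.4$)
$p = 0$ ($p = 0 \left(-194\right) = 0$)
$p + h = 0 - \frac{432}{5} = - \frac{432}{5}$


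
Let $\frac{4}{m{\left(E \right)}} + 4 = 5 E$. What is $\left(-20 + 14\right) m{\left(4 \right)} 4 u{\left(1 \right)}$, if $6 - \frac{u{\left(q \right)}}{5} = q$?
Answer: $-150$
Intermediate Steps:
$u{\left(q \right)} = 30 - 5 q$
$m{\left(E \right)} = \frac{4}{-4 + 5 E}$
$\left(-20 + 14\right) m{\left(4 \right)} 4 u{\left(1 \right)} = \left(-20 + 14\right) \frac{4}{-4 + 5 \cdot 4} \cdot 4 \left(30 - 5\right) = - 6 \frac{4}{-4 + 20} \cdot 4 \left(30 - 5\right) = - 6 \cdot \frac{4}{16} \cdot 4 \cdot 25 = - 6 \cdot 4 \cdot \frac{1}{16} \cdot 4 \cdot 25 = - 6 \cdot \frac{1}{4} \cdot 4 \cdot 25 = - 6 \cdot 1 \cdot 25 = \left(-6\right) 25 = -150$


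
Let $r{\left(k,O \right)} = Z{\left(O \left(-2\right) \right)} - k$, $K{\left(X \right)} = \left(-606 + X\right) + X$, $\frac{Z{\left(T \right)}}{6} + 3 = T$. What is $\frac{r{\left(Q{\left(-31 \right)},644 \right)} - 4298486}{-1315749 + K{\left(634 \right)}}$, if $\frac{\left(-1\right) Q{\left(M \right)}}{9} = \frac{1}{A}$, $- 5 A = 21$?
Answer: $\frac{30143639}{9205609} \approx 3.2745$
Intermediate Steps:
$A = - \frac{21}{5}$ ($A = \left(- \frac{1}{5}\right) 21 = - \frac{21}{5} \approx -4.2$)
$Z{\left(T \right)} = -18 + 6 T$
$K{\left(X \right)} = -606 + 2 X$
$Q{\left(M \right)} = \frac{15}{7}$ ($Q{\left(M \right)} = - \frac{9}{- \frac{21}{5}} = \left(-9\right) \left(- \frac{5}{21}\right) = \frac{15}{7}$)
$r{\left(k,O \right)} = -18 - k - 12 O$ ($r{\left(k,O \right)} = \left(-18 + 6 O \left(-2\right)\right) - k = \left(-18 + 6 \left(- 2 O\right)\right) - k = \left(-18 - 12 O\right) - k = -18 - k - 12 O$)
$\frac{r{\left(Q{\left(-31 \right)},644 \right)} - 4298486}{-1315749 + K{\left(634 \right)}} = \frac{\left(-18 - \frac{15}{7} - 7728\right) - 4298486}{-1315749 + \left(-606 + 2 \cdot 634\right)} = \frac{\left(-18 - \frac{15}{7} - 7728\right) - 4298486}{-1315749 + \left(-606 + 1268\right)} = \frac{- \frac{54237}{7} - 4298486}{-1315749 + 662} = - \frac{30143639}{7 \left(-1315087\right)} = \left(- \frac{30143639}{7}\right) \left(- \frac{1}{1315087}\right) = \frac{30143639}{9205609}$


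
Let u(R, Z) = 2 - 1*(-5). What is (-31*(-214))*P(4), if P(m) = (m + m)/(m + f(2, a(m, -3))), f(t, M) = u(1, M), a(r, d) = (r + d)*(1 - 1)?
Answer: 53072/11 ≈ 4824.7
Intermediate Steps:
a(r, d) = 0 (a(r, d) = (d + r)*0 = 0)
u(R, Z) = 7 (u(R, Z) = 2 + 5 = 7)
f(t, M) = 7
P(m) = 2*m/(7 + m) (P(m) = (m + m)/(m + 7) = (2*m)/(7 + m) = 2*m/(7 + m))
(-31*(-214))*P(4) = (-31*(-214))*(2*4/(7 + 4)) = 6634*(2*4/11) = 6634*(2*4*(1/11)) = 6634*(8/11) = 53072/11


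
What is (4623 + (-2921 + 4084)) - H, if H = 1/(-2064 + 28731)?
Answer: 154295261/26667 ≈ 5786.0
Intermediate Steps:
H = 1/26667 ≈ 3.7500e-5
(4623 + (-2921 + 4084)) - H = (4623 + (-2921 + 4084)) - 1*1/26667 = (4623 + 1163) - 1/26667 = 5786 - 1/26667 = 154295261/26667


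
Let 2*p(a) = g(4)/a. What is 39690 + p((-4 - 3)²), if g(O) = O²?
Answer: 1944818/49 ≈ 39690.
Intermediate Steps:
p(a) = 8/a (p(a) = (4²/a)/2 = (16/a)/2 = 8/a)
39690 + p((-4 - 3)²) = 39690 + 8/((-4 - 3)²) = 39690 + 8/((-7)²) = 39690 + 8/49 = 1944818/49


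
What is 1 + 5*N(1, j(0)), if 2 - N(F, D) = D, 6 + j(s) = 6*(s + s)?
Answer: 41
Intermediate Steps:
j(s) = -6 + 12*s (j(s) = -6 + 6*(s + s) = -6 + 6*(2*s) = -6 + 12*s)
N(F, D) = 2 - D
1 + 5*N(1, j(0)) = 1 + 5*(2 - (-6 + 12*0)) = 1 + 5*(2 - (-6 + 0)) = 1 + 5*(2 - 1*(-6)) = 1 + 5*(2 + 6) = 1 + 5*8 = 1 + 40 = 41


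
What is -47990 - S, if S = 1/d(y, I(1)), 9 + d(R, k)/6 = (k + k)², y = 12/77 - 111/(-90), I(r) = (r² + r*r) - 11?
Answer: -90701101/1890 ≈ -47990.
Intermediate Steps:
I(r) = -11 + 2*r² (I(r) = (r² + r²) - 11 = 2*r² - 11 = -11 + 2*r²)
y = 3209/2310 (y = 12*(1/77) - 111*(-1/90) = 12/77 + 37/30 = 3209/2310 ≈ 1.3892)
d(R, k) = -54 + 24*k² (d(R, k) = -54 + 6*(k + k)² = -54 + 6*(2*k)² = -54 + 6*(4*k²) = -54 + 24*k²)
S = 1/1890 (S = 1/(-54 + 24*(-11 + 2*1²)²) = 1/(-54 + 24*(-11 + 2*1)²) = 1/(-54 + 24*(-11 + 2)²) = 1/(-54 + 24*(-9)²) = 1/(-54 + 24*81) = 1/(-54 + 1944) = 1/1890 ≈ 0.00052910)
-47990 - S = -47990 - 1*1/1890 = -47990 - 1/1890 = -90701101/1890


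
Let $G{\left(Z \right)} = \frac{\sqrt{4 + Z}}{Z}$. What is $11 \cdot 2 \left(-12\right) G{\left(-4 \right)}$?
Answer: $0$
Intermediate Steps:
$G{\left(Z \right)} = \frac{\sqrt{4 + Z}}{Z}$
$11 \cdot 2 \left(-12\right) G{\left(-4 \right)} = 11 \cdot 2 \left(-12\right) \frac{\sqrt{4 - 4}}{-4} = 22 \left(-12\right) \left(- \frac{\sqrt{0}}{4}\right) = - 264 \left(\left(- \frac{1}{4}\right) 0\right) = \left(-264\right) 0 = 0$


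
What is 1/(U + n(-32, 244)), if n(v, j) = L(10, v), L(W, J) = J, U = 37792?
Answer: 1/37760 ≈ 2.6483e-5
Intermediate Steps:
n(v, j) = v
1/(U + n(-32, 244)) = 1/(37792 - 32) = 1/37760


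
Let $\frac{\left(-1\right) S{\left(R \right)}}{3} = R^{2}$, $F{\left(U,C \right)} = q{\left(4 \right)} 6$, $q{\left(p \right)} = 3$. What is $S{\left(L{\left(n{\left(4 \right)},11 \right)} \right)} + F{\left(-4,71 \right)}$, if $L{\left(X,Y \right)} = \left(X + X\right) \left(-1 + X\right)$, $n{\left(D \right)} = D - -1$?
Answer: $-4782$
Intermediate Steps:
$n{\left(D \right)} = 1 + D$ ($n{\left(D \right)} = D + 1 = 1 + D$)
$F{\left(U,C \right)} = 18$ ($F{\left(U,C \right)} = 3 \cdot 6 = 18$)
$L{\left(X,Y \right)} = 2 X \left(-1 + X\right)$
$S{\left(R \right)} = - 3 R^{2}$
$S{\left(L{\left(n{\left(4 \right)},11 \right)} \right)} + F{\left(-4,71 \right)} = - 3 \left(2 \left(1 + 4\right) \left(-1 + \left(1 + 4\right)\right)\right)^{2} + 18 = - 3 \left(2 \cdot 5 \left(-1 + 5\right)\right)^{2} + 18 = - 3 \left(2 \cdot 5 \cdot 4\right)^{2} + 18 = - 3 \cdot 40^{2} + 18 = \left(-3\right) 1600 + 18 = -4800 + 18 = -4782$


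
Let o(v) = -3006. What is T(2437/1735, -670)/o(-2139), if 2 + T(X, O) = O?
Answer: 112/501 ≈ 0.22355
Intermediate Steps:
T(X, O) = -2 + O
T(2437/1735, -670)/o(-2139) = (-2 - 670)/(-3006) = -672*(-1/3006) = 112/501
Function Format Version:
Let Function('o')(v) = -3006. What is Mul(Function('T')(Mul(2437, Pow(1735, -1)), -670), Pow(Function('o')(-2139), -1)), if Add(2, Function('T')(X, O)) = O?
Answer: Rational(112, 501) ≈ 0.22355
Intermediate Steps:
Function('T')(X, O) = Add(-2, O)
Mul(Function('T')(Mul(2437, Pow(1735, -1)), -670), Pow(Function('o')(-2139), -1)) = Mul(Add(-2, -670), Pow(-3006, -1)) = Mul(-672, Rational(-1, 3006)) = Rational(112, 501)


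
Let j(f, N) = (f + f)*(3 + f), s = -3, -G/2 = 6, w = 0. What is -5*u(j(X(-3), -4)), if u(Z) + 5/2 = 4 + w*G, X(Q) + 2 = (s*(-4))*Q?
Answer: -15/2 ≈ -7.5000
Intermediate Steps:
G = -12 (G = -2*6 = -12)
X(Q) = -2 + 12*Q (X(Q) = -2 + (-3*(-4))*Q = -2 + 12*Q)
j(f, N) = 2*f*(3 + f) (j(f, N) = (2*f)*(3 + f) = 2*f*(3 + f))
u(Z) = 3/2 (u(Z) = -5/2 + (4 + 0*(-12)) = -5/2 + (4 + 0) = -5/2 + 4 = 3/2)
-5*u(j(X(-3), -4)) = -5*3/2 = -15/2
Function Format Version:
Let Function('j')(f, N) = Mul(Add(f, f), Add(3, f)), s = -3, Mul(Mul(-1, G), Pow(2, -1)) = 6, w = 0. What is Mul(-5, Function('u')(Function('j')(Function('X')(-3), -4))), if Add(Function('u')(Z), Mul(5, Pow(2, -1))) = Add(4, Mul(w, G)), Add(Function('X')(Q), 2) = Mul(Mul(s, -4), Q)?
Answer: Rational(-15, 2) ≈ -7.5000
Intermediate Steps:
G = -12 (G = Mul(-2, 6) = -12)
Function('X')(Q) = Add(-2, Mul(12, Q)) (Function('X')(Q) = Add(-2, Mul(Mul(-3, -4), Q)) = Add(-2, Mul(12, Q)))
Function('j')(f, N) = Mul(2, f, Add(3, f)) (Function('j')(f, N) = Mul(Mul(2, f), Add(3, f)) = Mul(2, f, Add(3, f)))
Function('u')(Z) = Rational(3, 2) (Function('u')(Z) = Add(Rational(-5, 2), Add(4, Mul(0, -12))) = Add(Rational(-5, 2), Add(4, 0)) = Add(Rational(-5, 2), 4) = Rational(3, 2))
Mul(-5, Function('u')(Function('j')(Function('X')(-3), -4))) = Mul(-5, Rational(3, 2)) = Rational(-15, 2)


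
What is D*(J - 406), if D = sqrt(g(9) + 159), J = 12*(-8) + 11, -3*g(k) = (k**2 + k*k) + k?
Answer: -491*sqrt(102) ≈ -4958.9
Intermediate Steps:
g(k) = -2*k**2/3 - k/3 (g(k) = -((k**2 + k*k) + k)/3 = -((k**2 + k**2) + k)/3 = -(2*k**2 + k)/3 = -(k + 2*k**2)/3 = -2*k**2/3 - k/3)
J = -85 (J = -96 + 11 = -85)
D = sqrt(102) (D = sqrt(-1/3*9*(1 + 2*9) + 159) = sqrt(-1/3*9*(1 + 18) + 159) = sqrt(-1/3*9*19 + 159) = sqrt(-57 + 159) = sqrt(102) ≈ 10.100)
D*(J - 406) = sqrt(102)*(-85 - 406) = sqrt(102)*(-491) = -491*sqrt(102)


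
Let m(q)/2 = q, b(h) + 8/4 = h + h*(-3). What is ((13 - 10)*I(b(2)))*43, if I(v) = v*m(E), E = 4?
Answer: -6192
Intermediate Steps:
b(h) = -2 - 2*h (b(h) = -2 + (h + h*(-3)) = -2 + (h - 3*h) = -2 - 2*h)
m(q) = 2*q
I(v) = 8*v (I(v) = v*(2*4) = v*8 = 8*v)
((13 - 10)*I(b(2)))*43 = ((13 - 10)*(8*(-2 - 2*2)))*43 = (3*(8*(-2 - 4)))*43 = (3*(8*(-6)))*43 = (3*(-48))*43 = -144*43 = -6192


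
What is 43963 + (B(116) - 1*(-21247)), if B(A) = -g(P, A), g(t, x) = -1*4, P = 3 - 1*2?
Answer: 65214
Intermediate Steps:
P = 1 (P = 3 - 2 = 1)
g(t, x) = -4
B(A) = 4 (B(A) = -1*(-4) = 4)
43963 + (B(116) - 1*(-21247)) = 43963 + (4 - 1*(-21247)) = 43963 + (4 + 21247) = 43963 + 21251 = 65214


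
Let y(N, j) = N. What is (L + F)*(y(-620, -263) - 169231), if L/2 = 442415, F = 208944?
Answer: -185778607674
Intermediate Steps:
L = 884830 (L = 2*442415 = 884830)
(L + F)*(y(-620, -263) - 169231) = (884830 + 208944)*(-620 - 169231) = 1093774*(-169851) = -185778607674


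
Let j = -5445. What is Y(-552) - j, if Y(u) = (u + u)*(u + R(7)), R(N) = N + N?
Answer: 599397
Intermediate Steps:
R(N) = 2*N
Y(u) = 2*u*(14 + u) (Y(u) = (u + u)*(u + 2*7) = (2*u)*(u + 14) = (2*u)*(14 + u) = 2*u*(14 + u))
Y(-552) - j = 2*(-552)*(14 - 552) - 1*(-5445) = 2*(-552)*(-538) + 5445 = 593952 + 5445 = 599397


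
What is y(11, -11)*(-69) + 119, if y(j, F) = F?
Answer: 878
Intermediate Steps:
y(11, -11)*(-69) + 119 = -11*(-69) + 119 = 759 + 119 = 878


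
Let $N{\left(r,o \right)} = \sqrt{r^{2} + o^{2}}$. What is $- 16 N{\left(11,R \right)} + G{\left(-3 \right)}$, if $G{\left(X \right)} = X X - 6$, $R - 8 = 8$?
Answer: $3 - 16 \sqrt{377} \approx -307.66$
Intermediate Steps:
$R = 16$ ($R = 8 + 8 = 16$)
$G{\left(X \right)} = -6 + X^{2}$ ($G{\left(X \right)} = X^{2} - 6 = -6 + X^{2}$)
$N{\left(r,o \right)} = \sqrt{o^{2} + r^{2}}$
$- 16 N{\left(11,R \right)} + G{\left(-3 \right)} = - 16 \sqrt{16^{2} + 11^{2}} - \left(6 - \left(-3\right)^{2}\right) = - 16 \sqrt{256 + 121} + \left(-6 + 9\right) = - 16 \sqrt{377} + 3 = 3 - 16 \sqrt{377}$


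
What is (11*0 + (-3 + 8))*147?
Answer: 735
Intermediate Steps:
(11*0 + (-3 + 8))*147 = (0 + 5)*147 = 5*147 = 735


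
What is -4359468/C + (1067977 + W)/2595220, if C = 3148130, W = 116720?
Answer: -151683967527/163401798772 ≈ -0.92829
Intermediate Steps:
-4359468/C + (1067977 + W)/2595220 = -4359468/3148130 + (1067977 + 116720)/2595220 = -4359468*1/3148130 + 1184697*(1/2595220) = -2179734/1574065 + 1184697/2595220 = -151683967527/163401798772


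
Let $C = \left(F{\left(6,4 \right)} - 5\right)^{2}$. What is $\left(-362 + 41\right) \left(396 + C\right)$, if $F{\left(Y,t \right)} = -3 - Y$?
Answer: $-190032$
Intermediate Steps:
$C = 196$ ($C = \left(\left(-3 - 6\right) - 5\right)^{2} = \left(-9 - 5\right)^{2} = \left(-14\right)^{2} = 196$)
$\left(-362 + 41\right) \left(396 + C\right) = \left(-362 + 41\right) \left(396 + 196\right) = \left(-321\right) 592 = -190032$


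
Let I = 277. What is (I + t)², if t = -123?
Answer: 23716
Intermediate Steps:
(I + t)² = (277 - 123)² = 154² = 23716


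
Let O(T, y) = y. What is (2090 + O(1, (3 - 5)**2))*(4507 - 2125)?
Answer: 4987908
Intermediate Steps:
(2090 + O(1, (3 - 5)**2))*(4507 - 2125) = (2090 + (3 - 5)**2)*(4507 - 2125) = (2090 + (-2)**2)*2382 = (2090 + 4)*2382 = 2094*2382 = 4987908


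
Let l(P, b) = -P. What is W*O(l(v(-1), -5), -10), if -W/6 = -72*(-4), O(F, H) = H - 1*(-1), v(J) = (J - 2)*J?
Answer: 15552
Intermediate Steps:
v(J) = J*(-2 + J) (v(J) = (-2 + J)*J = J*(-2 + J))
O(F, H) = 1 + H (O(F, H) = H + 1 = 1 + H)
W = -1728 (W = -(-432)*(-4) = -6*288 = -1728)
W*O(l(v(-1), -5), -10) = -1728*(1 - 10) = -1728*(-9) = 15552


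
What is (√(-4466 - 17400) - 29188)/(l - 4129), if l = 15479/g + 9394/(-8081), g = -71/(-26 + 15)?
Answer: 4186661047/248435266 - 16638779*I*√26/993741064 ≈ 16.852 - 0.085376*I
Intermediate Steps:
g = 71/11 (g = -71/(-11) = -1/11*(-71) = 71/11 ≈ 6.4545)
l = 1375276815/573751 (l = 15479/(71/11) + 9394/(-8081) = 15479*(11/71) + 9394*(-1/8081) = 170269/71 - 9394/8081 = 1375276815/573751 ≈ 2397.0)
(√(-4466 - 17400) - 29188)/(l - 4129) = (√(-4466 - 17400) - 29188)/(1375276815/573751 - 4129) = (√(-21866) - 29188)/(-993741064/573751) = (29*I*√26 - 29188)*(-573751/993741064) = (-29188 + 29*I*√26)*(-573751/993741064) = 4186661047/248435266 - 16638779*I*√26/993741064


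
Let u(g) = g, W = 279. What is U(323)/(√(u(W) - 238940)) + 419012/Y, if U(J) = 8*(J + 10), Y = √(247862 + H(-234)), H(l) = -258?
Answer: 209506*√61901/61901 - 2664*I*√238661/238661 ≈ 842.07 - 5.4531*I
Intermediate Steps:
Y = 2*√61901 (Y = √(247862 - 258) = √247604 = 2*√61901 ≈ 497.60)
U(J) = 80 + 8*J (U(J) = 8*(10 + J) = 80 + 8*J)
U(323)/(√(u(W) - 238940)) + 419012/Y = (80 + 8*323)/(√(279 - 238940)) + 419012/((2*√61901)) = (80 + 2584)/(√(-238661)) + 419012*(√61901/123802) = 2664/((I*√238661)) + 209506*√61901/61901 = 2664*(-I*√238661/238661) + 209506*√61901/61901 = -2664*I*√238661/238661 + 209506*√61901/61901 = 209506*√61901/61901 - 2664*I*√238661/238661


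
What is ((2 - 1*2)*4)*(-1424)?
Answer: 0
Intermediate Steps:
((2 - 1*2)*4)*(-1424) = ((2 - 2)*4)*(-1424) = (0*4)*(-1424) = 0*(-1424) = 0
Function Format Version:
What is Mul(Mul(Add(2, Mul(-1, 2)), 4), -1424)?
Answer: 0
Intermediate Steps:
Mul(Mul(Add(2, Mul(-1, 2)), 4), -1424) = Mul(Mul(Add(2, -2), 4), -1424) = Mul(Mul(0, 4), -1424) = Mul(0, -1424) = 0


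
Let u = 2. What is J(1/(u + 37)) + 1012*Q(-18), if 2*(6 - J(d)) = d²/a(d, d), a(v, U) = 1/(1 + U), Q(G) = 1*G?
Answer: -1080199010/59319 ≈ -18210.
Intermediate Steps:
Q(G) = G
J(d) = 6 - d²*(1 + d)/2 (J(d) = 6 - d²/(2*(1/(1 + d))) = 6 - d²*(1 + d)/2)
J(1/(u + 37)) + 1012*Q(-18) = (6 - 1/(2*(2 + 37)²) - 1/(2*(2 + 37)³)) + 1012*(-18) = (6 - (1/39)²/2 - (1/39)³/2) - 18216 = (6 - ½*1/1521 - ½*1/59319) - 18216 = (6 - 1/3042 - 1/118638) - 18216 = 355894/59319 - 18216 = -1080199010/59319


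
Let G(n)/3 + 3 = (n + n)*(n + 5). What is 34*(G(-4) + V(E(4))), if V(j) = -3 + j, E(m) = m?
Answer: -1088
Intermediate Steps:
G(n) = -9 + 6*n*(5 + n) (G(n) = -9 + 3*((n + n)*(n + 5)) = -9 + 3*((2*n)*(5 + n)) = -9 + 3*(2*n*(5 + n)) = -9 + 6*n*(5 + n))
34*(G(-4) + V(E(4))) = 34*((-9 + 6*(-4)² + 30*(-4)) + (-3 + 4)) = 34*((-9 + 6*16 - 120) + 1) = 34*((-9 + 96 - 120) + 1) = 34*(-33 + 1) = 34*(-32) = -1088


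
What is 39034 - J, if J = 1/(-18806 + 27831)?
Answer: 352281849/9025 ≈ 39034.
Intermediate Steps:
J = 1/9025 ≈ 0.00011080
39034 - J = 39034 - 1*1/9025 = 39034 - 1/9025 = 352281849/9025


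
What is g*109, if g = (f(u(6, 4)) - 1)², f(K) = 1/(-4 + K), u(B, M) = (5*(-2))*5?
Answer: 329725/2916 ≈ 113.07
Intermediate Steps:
u(B, M) = -50 (u(B, M) = -10*5 = -50)
g = 3025/2916 (g = (1/(-4 - 50) - 1)² = (1/(-54) - 1)² = (-1/54 - 1)² = (-55/54)² = 3025/2916 ≈ 1.0374)
g*109 = (3025/2916)*109 = 329725/2916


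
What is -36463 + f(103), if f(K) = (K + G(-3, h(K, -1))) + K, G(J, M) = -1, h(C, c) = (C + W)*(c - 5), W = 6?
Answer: -36258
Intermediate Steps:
h(C, c) = (-5 + c)*(6 + C) (h(C, c) = (C + 6)*(c - 5) = (6 + C)*(-5 + c) = (-5 + c)*(6 + C))
f(K) = -1 + 2*K (f(K) = (K - 1) + K = (-1 + K) + K = -1 + 2*K)
-36463 + f(103) = -36463 + (-1 + 2*103) = -36463 + (-1 + 206) = -36463 + 205 = -36258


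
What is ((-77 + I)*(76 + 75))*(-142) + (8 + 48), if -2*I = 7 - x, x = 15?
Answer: 1565322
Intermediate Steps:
I = 4 (I = -(7 - 1*15)/2 = -(7 - 15)/2 = -½*(-8) = 4)
((-77 + I)*(76 + 75))*(-142) + (8 + 48) = ((-77 + 4)*(76 + 75))*(-142) + (8 + 48) = -73*151*(-142) + 56 = -11023*(-142) + 56 = 1565266 + 56 = 1565322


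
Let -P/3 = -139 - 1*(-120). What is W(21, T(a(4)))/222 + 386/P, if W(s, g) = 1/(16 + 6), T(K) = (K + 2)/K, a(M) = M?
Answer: 628427/92796 ≈ 6.7721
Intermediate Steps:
T(K) = (2 + K)/K
W(s, g) = 1/22
P = 57 (P = -3*(-139 - 1*(-120)) = -3*(-139 + 120) = -3*(-19) = 57)
W(21, T(a(4)))/222 + 386/P = (1/22)/222 + 386/57 = (1/22)*(1/222) + 386*(1/57) = 1/4884 + 386/57 = 628427/92796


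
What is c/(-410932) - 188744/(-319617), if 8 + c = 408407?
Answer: -52970313775/131340853044 ≈ -0.40330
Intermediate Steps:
c = 408399 (c = -8 + 408407 = 408399)
c/(-410932) - 188744/(-319617) = 408399/(-410932) - 188744/(-319617) = 408399*(-1/410932) - 188744*(-1/319617) = -408399/410932 + 188744/319617 = -52970313775/131340853044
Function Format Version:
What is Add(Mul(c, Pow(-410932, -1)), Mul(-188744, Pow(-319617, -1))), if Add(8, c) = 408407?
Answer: Rational(-52970313775, 131340853044) ≈ -0.40330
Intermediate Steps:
c = 408399 (c = Add(-8, 408407) = 408399)
Add(Mul(c, Pow(-410932, -1)), Mul(-188744, Pow(-319617, -1))) = Add(Mul(408399, Pow(-410932, -1)), Mul(-188744, Pow(-319617, -1))) = Add(Mul(408399, Rational(-1, 410932)), Mul(-188744, Rational(-1, 319617))) = Add(Rational(-408399, 410932), Rational(188744, 319617)) = Rational(-52970313775, 131340853044)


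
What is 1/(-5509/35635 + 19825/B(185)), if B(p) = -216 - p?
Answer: -14289635/708672984 ≈ -0.020164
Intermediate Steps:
1/(-5509/35635 + 19825/B(185)) = 1/(-5509/35635 + 19825/(-216 - 1*185)) = 1/(-5509*1/35635 + 19825/(-216 - 185)) = 1/(-5509/35635 + 19825/(-401)) = 1/(-5509/35635 + 19825*(-1/401)) = 1/(-5509/35635 - 19825/401) = 1/(-708672984/14289635) = -14289635/708672984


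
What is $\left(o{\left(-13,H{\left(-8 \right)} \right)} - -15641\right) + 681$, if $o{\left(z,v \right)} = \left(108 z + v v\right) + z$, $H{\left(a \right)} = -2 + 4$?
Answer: $14909$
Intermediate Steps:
$H{\left(a \right)} = 2$
$o{\left(z,v \right)} = v^{2} + 109 z$ ($o{\left(z,v \right)} = \left(108 z + v^{2}\right) + z = \left(v^{2} + 108 z\right) + z = v^{2} + 109 z$)
$\left(o{\left(-13,H{\left(-8 \right)} \right)} - -15641\right) + 681 = \left(\left(2^{2} + 109 \left(-13\right)\right) - -15641\right) + 681 = \left(\left(4 - 1417\right) + 15641\right) + 681 = \left(-1413 + 15641\right) + 681 = 14228 + 681 = 14909$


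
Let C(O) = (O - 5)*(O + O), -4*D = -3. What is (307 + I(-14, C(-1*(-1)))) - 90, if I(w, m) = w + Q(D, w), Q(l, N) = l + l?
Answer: 409/2 ≈ 204.50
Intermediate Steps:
D = ¾ (D = -¼*(-3) = ¾ ≈ 0.75000)
Q(l, N) = 2*l
C(O) = 2*O*(-5 + O) (C(O) = (-5 + O)*(2*O) = 2*O*(-5 + O))
I(w, m) = 3/2 + w (I(w, m) = w + 2*(¾) = w + 3/2 = 3/2 + w)
(307 + I(-14, C(-1*(-1)))) - 90 = (307 + (3/2 - 14)) - 90 = (307 - 25/2) - 90 = 589/2 - 90 = 409/2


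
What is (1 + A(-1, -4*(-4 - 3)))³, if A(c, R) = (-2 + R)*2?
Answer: 148877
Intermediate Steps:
A(c, R) = -4 + 2*R
(1 + A(-1, -4*(-4 - 3)))³ = (1 + (-4 + 2*(-4*(-4 - 3))))³ = (1 + (-4 + 2*(-4*(-7))))³ = (1 + (-4 + 2*28))³ = (1 + (-4 + 56))³ = (1 + 52)³ = 53³ = 148877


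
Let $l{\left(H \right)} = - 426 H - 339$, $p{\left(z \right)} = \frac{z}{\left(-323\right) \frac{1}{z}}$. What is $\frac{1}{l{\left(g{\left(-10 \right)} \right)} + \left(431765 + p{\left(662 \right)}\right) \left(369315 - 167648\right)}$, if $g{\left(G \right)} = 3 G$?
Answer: $\frac{323}{28036123644060} \approx 1.1521 \cdot 10^{-11}$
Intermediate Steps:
$p{\left(z \right)} = - \frac{z^{2}}{323}$ ($p{\left(z \right)} = z \left(- \frac{z}{323}\right) = - \frac{z^{2}}{323}$)
$l{\left(H \right)} = -339 - 426 H$
$\frac{1}{l{\left(g{\left(-10 \right)} \right)} + \left(431765 + p{\left(662 \right)}\right) \left(369315 - 167648\right)} = \frac{1}{\left(-339 - 426 \cdot 3 \left(-10\right)\right) + \left(431765 - \frac{662^{2}}{323}\right) \left(369315 - 167648\right)} = \frac{1}{\left(-339 - -12780\right) + \left(431765 - \frac{438244}{323}\right) 201667} = \frac{1}{\left(-339 + 12780\right) + \left(431765 - \frac{438244}{323}\right) 201667} = \frac{1}{12441 + \frac{139021851}{323} \cdot 201667} = \frac{1}{12441 + \frac{28036119625617}{323}} = \frac{1}{\frac{28036123644060}{323}} = \frac{323}{28036123644060}$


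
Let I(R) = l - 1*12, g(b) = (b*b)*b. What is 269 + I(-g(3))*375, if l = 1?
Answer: -3856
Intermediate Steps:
g(b) = b³ (g(b) = b²*b = b³)
I(R) = -11 (I(R) = 1 - 1*12 = 1 - 12 = -11)
269 + I(-g(3))*375 = 269 - 11*375 = 269 - 4125 = -3856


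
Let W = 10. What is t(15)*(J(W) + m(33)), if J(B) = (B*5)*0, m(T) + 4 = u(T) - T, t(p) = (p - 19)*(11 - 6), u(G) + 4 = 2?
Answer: 780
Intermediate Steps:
u(G) = -2 (u(G) = -4 + 2 = -2)
t(p) = -95 + 5*p (t(p) = (-19 + p)*5 = -95 + 5*p)
m(T) = -6 - T (m(T) = -4 + (-2 - T) = -6 - T)
J(B) = 0 (J(B) = (5*B)*0 = 0)
t(15)*(J(W) + m(33)) = (-95 + 5*15)*(0 + (-6 - 1*33)) = (-95 + 75)*(0 + (-6 - 33)) = -20*(0 - 39) = -20*(-39) = 780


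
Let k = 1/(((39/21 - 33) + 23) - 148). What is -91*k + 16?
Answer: 18125/1093 ≈ 16.583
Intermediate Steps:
k = -7/1093 (k = 1/(((39*(1/21) - 33) + 23) - 148) = 1/(((13/7 - 33) + 23) - 148) = 1/((-218/7 + 23) - 148) = 1/(-57/7 - 148) = 1/(-1093/7) = -7/1093 ≈ -0.0064044)
-91*k + 16 = -91*(-7/1093) + 16 = 637/1093 + 16 = 18125/1093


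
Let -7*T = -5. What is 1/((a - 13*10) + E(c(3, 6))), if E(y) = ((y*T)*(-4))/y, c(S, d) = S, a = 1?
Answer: -7/923 ≈ -0.0075840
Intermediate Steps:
T = 5/7 (T = -1/7*(-5) = 5/7 ≈ 0.71429)
E(y) = -20/7 (E(y) = ((y*(5/7))*(-4))/y = ((5*y/7)*(-4))/y = (-20*y/7)/y = -20/7)
1/((a - 13*10) + E(c(3, 6))) = 1/((1 - 13*10) - 20/7) = 1/((1 - 130) - 20/7) = 1/(-129 - 20/7) = 1/(-923/7) = -7/923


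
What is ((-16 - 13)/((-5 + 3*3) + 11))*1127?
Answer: -32683/15 ≈ -2178.9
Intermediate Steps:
((-16 - 13)/((-5 + 3*3) + 11))*1127 = -29/((-5 + 9) + 11)*1127 = -29/(4 + 11)*1127 = -29/15*1127 = -32683/15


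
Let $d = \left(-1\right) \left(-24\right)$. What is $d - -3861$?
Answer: $3885$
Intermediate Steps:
$d = 24$
$d - -3861 = 24 - -3861 = 24 + 3861 = 3885$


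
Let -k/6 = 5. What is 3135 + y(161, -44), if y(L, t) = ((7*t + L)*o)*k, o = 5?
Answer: 25185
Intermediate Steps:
k = -30 (k = -6*5 = -30)
y(L, t) = -1050*t - 150*L (y(L, t) = ((7*t + L)*5)*(-30) = ((L + 7*t)*5)*(-30) = (5*L + 35*t)*(-30) = -1050*t - 150*L)
3135 + y(161, -44) = 3135 + (-1050*(-44) - 150*161) = 3135 + (46200 - 24150) = 3135 + 22050 = 25185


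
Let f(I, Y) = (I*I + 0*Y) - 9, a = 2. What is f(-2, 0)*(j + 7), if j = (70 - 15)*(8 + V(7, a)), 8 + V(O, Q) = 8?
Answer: -2235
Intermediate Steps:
V(O, Q) = 0 (V(O, Q) = -8 + 8 = 0)
f(I, Y) = -9 + I² (f(I, Y) = (I² + 0) - 9 = I² - 9 = -9 + I²)
j = 440 (j = (70 - 15)*(8 + 0) = 55*8 = 440)
f(-2, 0)*(j + 7) = (-9 + (-2)²)*(440 + 7) = (-9 + 4)*447 = -5*447 = -2235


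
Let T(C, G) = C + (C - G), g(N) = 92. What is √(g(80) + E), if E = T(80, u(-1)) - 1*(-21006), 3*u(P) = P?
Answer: 5*√7653/3 ≈ 145.80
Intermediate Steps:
u(P) = P/3
T(C, G) = -G + 2*C
E = 63499/3 (E = (-(-1)/3 + 2*80) - 1*(-21006) = (-1*(-⅓) + 160) + 21006 = (⅓ + 160) + 21006 = 481/3 + 21006 = 63499/3 ≈ 21166.)
√(g(80) + E) = √(92 + 63499/3) = √(63775/3) = 5*√7653/3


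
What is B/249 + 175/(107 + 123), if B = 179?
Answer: 16949/11454 ≈ 1.4797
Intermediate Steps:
B/249 + 175/(107 + 123) = 179/249 + 175/(107 + 123) = 179*(1/249) + 175/230 = 179/249 + 175*(1/230) = 179/249 + 35/46 = 16949/11454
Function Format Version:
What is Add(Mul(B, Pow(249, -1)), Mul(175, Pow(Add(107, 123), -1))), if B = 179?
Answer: Rational(16949, 11454) ≈ 1.4797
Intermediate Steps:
Add(Mul(B, Pow(249, -1)), Mul(175, Pow(Add(107, 123), -1))) = Add(Mul(179, Pow(249, -1)), Mul(175, Pow(Add(107, 123), -1))) = Add(Mul(179, Rational(1, 249)), Mul(175, Pow(230, -1))) = Add(Rational(179, 249), Mul(175, Rational(1, 230))) = Add(Rational(179, 249), Rational(35, 46)) = Rational(16949, 11454)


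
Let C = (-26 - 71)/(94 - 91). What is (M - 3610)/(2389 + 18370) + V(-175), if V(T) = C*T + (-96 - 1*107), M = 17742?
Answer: 339784190/62277 ≈ 5456.0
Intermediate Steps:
C = -97/3 ≈ -32.333
V(T) = -203 - 97*T/3 (V(T) = -97*T/3 + (-96 - 1*107) = -97*T/3 + (-96 - 107) = -97*T/3 - 203 = -203 - 97*T/3)
(M - 3610)/(2389 + 18370) + V(-175) = (17742 - 3610)/(2389 + 18370) + (-203 - 97/3*(-175)) = 14132/20759 + (-203 + 16975/3) = 14132*(1/20759) + 16366/3 = 14132/20759 + 16366/3 = 339784190/62277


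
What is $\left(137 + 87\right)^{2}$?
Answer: $50176$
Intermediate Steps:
$\left(137 + 87\right)^{2} = 224^{2} = 50176$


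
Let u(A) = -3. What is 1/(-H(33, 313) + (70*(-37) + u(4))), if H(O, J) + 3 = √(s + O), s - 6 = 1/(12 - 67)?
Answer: -71225/184471678 + √7370/92235839 ≈ -0.00038517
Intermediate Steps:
s = 329/55 (s = 6 + 1/(12 - 67) = 6 + 1/(-55) = 6 - 1/55 = 329/55 ≈ 5.9818)
H(O, J) = -3 + √(329/55 + O)
1/(-H(33, 313) + (70*(-37) + u(4))) = 1/(-(-3 + √(18095 + 3025*33)/55) + (70*(-37) - 3)) = 1/(-(-3 + √(18095 + 99825)/55) + (-2590 - 3)) = 1/(-(-3 + √117920/55) - 2593) = 1/(-(-3 + (4*√7370)/55) - 2593) = 1/(-(-3 + 4*√7370/55) - 2593) = 1/((3 - 4*√7370/55) - 2593) = 1/(-2590 - 4*√7370/55)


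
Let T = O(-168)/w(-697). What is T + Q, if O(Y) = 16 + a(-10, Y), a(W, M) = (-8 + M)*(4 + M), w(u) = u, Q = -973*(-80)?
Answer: 54225600/697 ≈ 77799.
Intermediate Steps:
Q = 77840
O(Y) = -16 + Y² - 4*Y (O(Y) = 16 + (-32 + Y² - 4*Y) = -16 + Y² - 4*Y)
T = -28880/697 (T = (-16 + (-168)² - 4*(-168))/(-697) = (-16 + 28224 + 672)*(-1/697) = 28880*(-1/697) = -28880/697 ≈ -41.435)
T + Q = -28880/697 + 77840 = 54225600/697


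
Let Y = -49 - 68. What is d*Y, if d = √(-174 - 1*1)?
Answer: -585*I*√7 ≈ -1547.8*I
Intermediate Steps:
Y = -117
d = 5*I*√7 (d = √(-174 - 1) = √(-175) = 5*I*√7 ≈ 13.229*I)
d*Y = (5*I*√7)*(-117) = -585*I*√7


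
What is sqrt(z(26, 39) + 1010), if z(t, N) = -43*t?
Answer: 6*I*sqrt(3) ≈ 10.392*I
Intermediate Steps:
sqrt(z(26, 39) + 1010) = sqrt(-43*26 + 1010) = sqrt(-1118 + 1010) = sqrt(-108) = 6*I*sqrt(3)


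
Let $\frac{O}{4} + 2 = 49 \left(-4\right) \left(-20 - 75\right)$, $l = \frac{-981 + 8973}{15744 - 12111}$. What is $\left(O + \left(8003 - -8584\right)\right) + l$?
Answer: $\frac{110275113}{1211} \approx 91061.0$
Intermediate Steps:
$l = \frac{2664}{1211}$ ($l = \frac{7992}{3633} = 7992 \cdot \frac{1}{3633} = \frac{2664}{1211} \approx 2.1998$)
$O = 74472$ ($O = -8 + 4 \cdot 49 \left(-4\right) \left(-20 - 75\right) = -8 + 4 \left(\left(-196\right) \left(-95\right)\right) = -8 + 4 \cdot 18620 = -8 + 74480 = 74472$)
$\left(O + \left(8003 - -8584\right)\right) + l = \left(74472 + \left(8003 - -8584\right)\right) + \frac{2664}{1211} = \left(74472 + \left(8003 + 8584\right)\right) + \frac{2664}{1211} = \left(74472 + 16587\right) + \frac{2664}{1211} = 91059 + \frac{2664}{1211} = \frac{110275113}{1211}$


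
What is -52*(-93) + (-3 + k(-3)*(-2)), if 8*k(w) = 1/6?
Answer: 115991/24 ≈ 4833.0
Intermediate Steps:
k(w) = 1/48 (k(w) = (⅛)/6 = (⅛)*(⅙) = 1/48)
-52*(-93) + (-3 + k(-3)*(-2)) = -52*(-93) + (-3 + (1/48)*(-2)) = 4836 + (-3 - 1/24) = 4836 - 73/24 = 115991/24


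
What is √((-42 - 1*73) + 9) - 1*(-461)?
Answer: 461 + I*√106 ≈ 461.0 + 10.296*I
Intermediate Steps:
√((-42 - 1*73) + 9) - 1*(-461) = √((-42 - 73) + 9) + 461 = √(-115 + 9) + 461 = √(-106) + 461 = I*√106 + 461 = 461 + I*√106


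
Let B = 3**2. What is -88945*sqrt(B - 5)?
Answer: -177890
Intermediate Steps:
B = 9
-88945*sqrt(B - 5) = -88945*sqrt(9 - 5) = -88945*sqrt(4) = -88945*2 = -177890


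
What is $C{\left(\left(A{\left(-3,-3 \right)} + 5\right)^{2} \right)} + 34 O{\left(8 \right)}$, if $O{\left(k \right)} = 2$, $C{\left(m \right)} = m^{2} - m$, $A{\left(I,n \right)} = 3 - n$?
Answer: $14588$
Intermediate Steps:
$C{\left(\left(A{\left(-3,-3 \right)} + 5\right)^{2} \right)} + 34 O{\left(8 \right)} = \left(\left(3 - -3\right) + 5\right)^{2} \left(-1 + \left(\left(3 - -3\right) + 5\right)^{2}\right) + 34 \cdot 2 = \left(\left(3 + 3\right) + 5\right)^{2} \left(-1 + \left(\left(3 + 3\right) + 5\right)^{2}\right) + 68 = \left(6 + 5\right)^{2} \left(-1 + \left(6 + 5\right)^{2}\right) + 68 = 11^{2} \left(-1 + 11^{2}\right) + 68 = 121 \left(-1 + 121\right) + 68 = 121 \cdot 120 + 68 = 14520 + 68 = 14588$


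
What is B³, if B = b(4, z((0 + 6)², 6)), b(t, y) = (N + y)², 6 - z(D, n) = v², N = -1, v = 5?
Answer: 64000000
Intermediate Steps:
z(D, n) = -19 (z(D, n) = 6 - 1*5² = 6 - 1*25 = 6 - 25 = -19)
b(t, y) = (-1 + y)²
B = 400 (B = (-1 - 19)² = (-20)² = 400)
B³ = 400³ = 64000000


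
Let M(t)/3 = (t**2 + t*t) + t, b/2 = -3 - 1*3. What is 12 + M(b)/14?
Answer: 498/7 ≈ 71.143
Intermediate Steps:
b = -12 (b = 2*(-3 - 1*3) = 2*(-3 - 3) = 2*(-6) = -12)
M(t) = 3*t + 6*t**2 (M(t) = 3*((t**2 + t*t) + t) = 3*((t**2 + t**2) + t) = 3*(2*t**2 + t) = 3*(t + 2*t**2) = 3*t + 6*t**2)
12 + M(b)/14 = 12 + (3*(-12)*(1 + 2*(-12)))/14 = 12 + (3*(-12)*(1 - 24))*(1/14) = 12 + (3*(-12)*(-23))*(1/14) = 12 + 828*(1/14) = 12 + 414/7 = 498/7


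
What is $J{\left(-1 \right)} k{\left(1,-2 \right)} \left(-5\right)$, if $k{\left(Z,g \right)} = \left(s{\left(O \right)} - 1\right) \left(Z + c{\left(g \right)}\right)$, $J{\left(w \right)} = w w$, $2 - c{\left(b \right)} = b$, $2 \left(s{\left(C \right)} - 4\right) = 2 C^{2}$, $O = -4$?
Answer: $-475$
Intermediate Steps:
$s{\left(C \right)} = 4 + C^{2}$ ($s{\left(C \right)} = 4 + \frac{2 C^{2}}{2} = 4 + C^{2}$)
$c{\left(b \right)} = 2 - b$
$J{\left(w \right)} = w^{2}$
$k{\left(Z,g \right)} = 38 - 19 g + 19 Z$ ($k{\left(Z,g \right)} = \left(\left(4 + \left(-4\right)^{2}\right) - 1\right) \left(Z - \left(-2 + g\right)\right) = \left(\left(4 + 16\right) - 1\right) \left(2 + Z - g\right) = \left(20 - 1\right) \left(2 + Z - g\right) = 19 \left(2 + Z - g\right) = 38 - 19 g + 19 Z$)
$J{\left(-1 \right)} k{\left(1,-2 \right)} \left(-5\right) = \left(-1\right)^{2} \left(38 - -38 + 19 \cdot 1\right) \left(-5\right) = 1 \left(38 + 38 + 19\right) \left(-5\right) = 1 \cdot 95 \left(-5\right) = 95 \left(-5\right) = -475$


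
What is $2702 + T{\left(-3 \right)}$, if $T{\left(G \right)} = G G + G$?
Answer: $2708$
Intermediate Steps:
$T{\left(G \right)} = G + G^{2}$ ($T{\left(G \right)} = G^{2} + G = G + G^{2}$)
$2702 + T{\left(-3 \right)} = 2702 - 3 \left(1 - 3\right) = 2702 - -6 = 2702 + 6 = 2708$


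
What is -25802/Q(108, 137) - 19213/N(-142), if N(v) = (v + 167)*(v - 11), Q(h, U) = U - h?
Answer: -98135473/110925 ≈ -884.70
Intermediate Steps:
N(v) = (-11 + v)*(167 + v) (N(v) = (167 + v)*(-11 + v) = (-11 + v)*(167 + v))
-25802/Q(108, 137) - 19213/N(-142) = -25802/(137 - 1*108) - 19213/(-1837 + (-142)**2 + 156*(-142)) = -25802/(137 - 108) - 19213/(-1837 + 20164 - 22152) = -25802/29 - 19213/(-3825) = -25802*1/29 - 19213*(-1/3825) = -25802/29 + 19213/3825 = -98135473/110925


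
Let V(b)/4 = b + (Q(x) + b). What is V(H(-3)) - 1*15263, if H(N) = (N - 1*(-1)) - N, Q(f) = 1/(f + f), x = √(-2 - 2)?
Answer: -15255 - I ≈ -15255.0 - 1.0*I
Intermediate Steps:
x = 2*I (x = √(-4) = 2*I ≈ 2.0*I)
Q(f) = 1/(2*f)
H(N) = 1 (H(N) = (N + 1) - N = (1 + N) - N = 1)
V(b) = -I + 8*b (V(b) = 4*(b + (1/(2*((2*I))) + b)) = 4*(b + ((-I/2)/2 + b)) = 4*(b + (-I/4 + b)) = 4*(b + (b - I/4)) = 4*(2*b - I/4) = -I + 8*b)
V(H(-3)) - 1*15263 = (-I + 8*1) - 1*15263 = (-I + 8) - 15263 = (8 - I) - 15263 = -15255 - I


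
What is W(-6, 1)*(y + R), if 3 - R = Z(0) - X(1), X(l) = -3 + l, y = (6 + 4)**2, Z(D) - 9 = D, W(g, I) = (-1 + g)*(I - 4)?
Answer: 1932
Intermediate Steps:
W(g, I) = (-1 + g)*(-4 + I)
Z(D) = 9 + D
y = 100 (y = 10**2 = 100)
R = -8 (R = 3 - ((9 + 0) - (-3 + 1)) = 3 - (9 - 1*(-2)) = 3 - (9 + 2) = 3 - 1*11 = 3 - 11 = -8)
W(-6, 1)*(y + R) = (4 - 1*1 - 4*(-6) + 1*(-6))*(100 - 8) = (4 - 1 + 24 - 6)*92 = 21*92 = 1932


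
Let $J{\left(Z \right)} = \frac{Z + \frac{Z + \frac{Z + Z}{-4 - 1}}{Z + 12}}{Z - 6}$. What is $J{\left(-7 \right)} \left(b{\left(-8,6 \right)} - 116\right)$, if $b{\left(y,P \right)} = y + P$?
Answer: $- \frac{23128}{325} \approx -71.163$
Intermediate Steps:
$b{\left(y,P \right)} = P + y$
$J{\left(Z \right)} = \frac{Z + \frac{3 Z}{5 \left(12 + Z\right)}}{-6 + Z}$ ($J{\left(Z \right)} = \frac{Z + \frac{Z + \frac{2 Z}{-5}}{12 + Z}}{-6 + Z} = \frac{Z + \frac{Z + 2 Z \left(- \frac{1}{5}\right)}{12 + Z}}{-6 + Z} = \frac{Z + \frac{Z - \frac{2 Z}{5}}{12 + Z}}{-6 + Z} = \frac{Z + \frac{\frac{3}{5} Z}{12 + Z}}{-6 + Z} = \frac{Z + \frac{3 Z}{5 \left(12 + Z\right)}}{-6 + Z}$)
$J{\left(-7 \right)} \left(b{\left(-8,6 \right)} - 116\right) = \frac{1}{5} \left(-7\right) \frac{1}{-72 + \left(-7\right)^{2} + 6 \left(-7\right)} \left(63 + 5 \left(-7\right)\right) \left(\left(6 - 8\right) - 116\right) = \frac{1}{5} \left(-7\right) \frac{1}{-72 + 49 - 42} \left(63 - 35\right) \left(-2 - 116\right) = \frac{1}{5} \left(-7\right) \frac{1}{-65} \cdot 28 \left(-118\right) = \frac{1}{5} \left(-7\right) \left(- \frac{1}{65}\right) 28 \left(-118\right) = \frac{196}{325} \left(-118\right) = - \frac{23128}{325}$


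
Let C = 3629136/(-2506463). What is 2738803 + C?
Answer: 6864704754653/2506463 ≈ 2.7388e+6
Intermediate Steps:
C = -3629136/2506463 (C = 3629136*(-1/2506463) = -3629136/2506463 ≈ -1.4479)
2738803 + C = 2738803 - 3629136/2506463 = 6864704754653/2506463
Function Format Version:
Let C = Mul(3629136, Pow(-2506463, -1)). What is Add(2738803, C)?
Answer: Rational(6864704754653, 2506463) ≈ 2.7388e+6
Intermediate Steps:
C = Rational(-3629136, 2506463) (C = Mul(3629136, Rational(-1, 2506463)) = Rational(-3629136, 2506463) ≈ -1.4479)
Add(2738803, C) = Add(2738803, Rational(-3629136, 2506463)) = Rational(6864704754653, 2506463)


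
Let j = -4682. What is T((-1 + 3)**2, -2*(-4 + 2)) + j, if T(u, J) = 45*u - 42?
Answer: -4544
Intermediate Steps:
T(u, J) = -42 + 45*u
T((-1 + 3)**2, -2*(-4 + 2)) + j = (-42 + 45*(-1 + 3)**2) - 4682 = (-42 + 45*2**2) - 4682 = (-42 + 45*4) - 4682 = (-42 + 180) - 4682 = 138 - 4682 = -4544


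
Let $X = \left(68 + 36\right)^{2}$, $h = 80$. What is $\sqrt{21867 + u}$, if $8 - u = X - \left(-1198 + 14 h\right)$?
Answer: $\sqrt{10981} \approx 104.79$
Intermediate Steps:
$X = 10816$ ($X = 104^{2} = 10816$)
$u = -10886$ ($u = 8 - \left(10816 + \left(1198 - 14 \cdot 80\right)\right) = 8 - \left(10816 + \left(1198 - 1120\right)\right) = 8 - \left(10816 + 78\right) = 8 - 10894 = -10886$)
$\sqrt{21867 + u} = \sqrt{21867 - 10886} = \sqrt{10981}$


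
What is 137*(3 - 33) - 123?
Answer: -4233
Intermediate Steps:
137*(3 - 33) - 123 = 137*(-30) - 123 = -4110 - 123 = -4233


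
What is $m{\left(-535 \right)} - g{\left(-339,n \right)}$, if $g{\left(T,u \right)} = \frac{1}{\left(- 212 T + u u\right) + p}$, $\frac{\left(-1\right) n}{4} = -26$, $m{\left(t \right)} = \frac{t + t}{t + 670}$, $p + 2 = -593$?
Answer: $- \frac{1951897}{246267} \approx -7.9259$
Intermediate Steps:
$p = -595$ ($p = -2 - 593 = -595$)
$m{\left(t \right)} = \frac{2 t}{670 + t}$
$n = 104$ ($n = \left(-4\right) \left(-26\right) = 104$)
$g{\left(T,u \right)} = \frac{1}{-595 + u^{2} - 212 T}$ ($g{\left(T,u \right)} = \frac{1}{\left(- 212 T + u u\right) - 595} = \frac{1}{\left(- 212 T + u^{2}\right) - 595} = \frac{1}{\left(u^{2} - 212 T\right) - 595} = \frac{1}{-595 + u^{2} - 212 T}$)
$m{\left(-535 \right)} - g{\left(-339,n \right)} = 2 \left(-535\right) \frac{1}{670 - 535} - \frac{1}{-595 + 104^{2} - -71868} = 2 \left(-535\right) \frac{1}{135} - \frac{1}{-595 + 10816 + 71868} = 2 \left(-535\right) \frac{1}{135} - \frac{1}{82089} = - \frac{214}{27} - \frac{1}{82089} = - \frac{1951897}{246267}$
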